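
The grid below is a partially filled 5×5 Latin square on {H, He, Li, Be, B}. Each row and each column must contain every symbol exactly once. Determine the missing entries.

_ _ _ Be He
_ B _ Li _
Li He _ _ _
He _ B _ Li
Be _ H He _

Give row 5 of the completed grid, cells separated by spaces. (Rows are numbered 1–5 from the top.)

Be Li H He B

(r1,c3) = Li
(r2,c1) = H
(r2,c5) = Be
(r3,c3) = Be
(r4,c4) = H
(r5,c2) = Li
(r5,c5) = B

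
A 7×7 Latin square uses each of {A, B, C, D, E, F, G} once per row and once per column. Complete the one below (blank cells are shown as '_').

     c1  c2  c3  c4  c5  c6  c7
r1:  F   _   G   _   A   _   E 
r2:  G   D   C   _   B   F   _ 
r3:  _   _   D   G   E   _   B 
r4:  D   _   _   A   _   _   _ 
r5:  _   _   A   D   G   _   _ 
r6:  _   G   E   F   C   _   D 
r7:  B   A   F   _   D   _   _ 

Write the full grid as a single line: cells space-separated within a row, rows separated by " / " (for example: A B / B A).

row 2 has {B,C,D,F,G}; column 4 has {A,D,F,G} — only E is left for (r2,c4).
row 2 has {B,C,D,E,F,G}; column 7 has {B,D,E} — only A is left for (r2,c7).
row 4 has {A,D}; column 3 has {A,C,D,E,F,G} — only B is left for (r4,c3).
row 4 has {A,B,D}; column 5 has {A,B,C,D,E,G} — only F is left for (r4,c5).
row 6 has {C,D,E,F,G}; column 1 has {B,D,F,G} — only A is left for (r6,c1).
row 6 has {A,C,D,E,F,G}; column 6 has {F} — only B is left for (r6,c6).
row 7 has {A,B,D,F}; column 4 has {A,D,E,F,G} — only C is left for (r7,c4).
row 7 has {A,B,C,D,F}; column 7 has {A,B,D,E} — only G is left for (r7,c7).
row 1 has {A,E,F,G}; column 4 has {A,C,D,E,F,G} — only B is left for (r1,c4).
row 3 has {B,D,E,G}; column 1 has {A,B,D,F,G} — only C is left for (r3,c1).
row 3 has {B,C,D,E,G}; column 2 has {A,D,G} — only F is left for (r3,c2).
row 3 has {B,C,D,E,F,G}; column 6 has {B,F} — only A is left for (r3,c6).
row 4 has {A,B,D,F}; column 7 has {A,B,D,E,G} — only C is left for (r4,c7).
row 5 has {A,D,G}; column 1 has {A,B,C,D,F,G} — only E is left for (r5,c1).
row 5 has {A,D,E,G}; column 6 has {A,B,F} — only C is left for (r5,c6).
row 5 has {A,C,D,E,G}; column 7 has {A,B,C,D,E,G} — only F is left for (r5,c7).
row 7 has {A,B,C,D,F,G}; column 6 has {A,B,C,F} — only E is left for (r7,c6).
row 1 has {A,B,E,F,G}; column 2 has {A,D,F,G} — only C is left for (r1,c2).
row 1 has {A,B,C,E,F,G}; column 6 has {A,B,C,E,F} — only D is left for (r1,c6).
row 4 has {A,B,C,D,F}; column 2 has {A,C,D,F,G} — only E is left for (r4,c2).
row 4 has {A,B,C,D,E,F}; column 6 has {A,B,C,D,E,F} — only G is left for (r4,c6).
row 5 has {A,C,D,E,F,G}; column 2 has {A,C,D,E,F,G} — only B is left for (r5,c2).

F C G B A D E / G D C E B F A / C F D G E A B / D E B A F G C / E B A D G C F / A G E F C B D / B A F C D E G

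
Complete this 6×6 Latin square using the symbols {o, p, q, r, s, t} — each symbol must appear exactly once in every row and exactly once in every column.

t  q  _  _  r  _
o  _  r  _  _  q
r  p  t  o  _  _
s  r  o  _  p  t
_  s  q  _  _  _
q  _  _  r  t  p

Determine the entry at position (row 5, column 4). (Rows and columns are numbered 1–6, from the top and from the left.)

t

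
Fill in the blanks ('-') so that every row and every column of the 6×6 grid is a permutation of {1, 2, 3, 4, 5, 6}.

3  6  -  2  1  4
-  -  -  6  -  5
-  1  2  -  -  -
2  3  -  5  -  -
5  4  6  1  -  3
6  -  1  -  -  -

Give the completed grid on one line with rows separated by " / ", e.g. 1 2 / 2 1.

3 6 5 2 1 4 / 1 2 3 6 4 5 / 4 1 2 3 5 6 / 2 3 4 5 6 1 / 5 4 6 1 2 3 / 6 5 1 4 3 2

Cell (r1,c3): row 1 has {1,2,3,4,6}; column 3 has {1,2,6} → 5.
Cell (r2,c2): row 2 has {5,6}; column 2 has {1,3,4,6} → 2.
Cell (r3,c1): row 3 has {1,2}; column 1 has {2,3,5,6} → 4.
Cell (r3,c4): row 3 has {1,2,4}; column 4 has {1,2,5,6} → 3.
Cell (r3,c6): row 3 has {1,2,3,4}; column 6 has {3,4,5} → 6.
Cell (r4,c3): row 4 has {2,3,5}; column 3 has {1,2,5,6} → 4.
Cell (r4,c5): row 4 has {2,3,4,5}; column 5 has {1} → 6.
Cell (r4,c6): row 4 has {2,3,4,5,6}; column 6 has {3,4,5,6} → 1.
Cell (r5,c5): row 5 has {1,3,4,5,6}; column 5 has {1,6} → 2.
Cell (r6,c2): row 6 has {1,6}; column 2 has {1,2,3,4,6} → 5.
Cell (r6,c4): row 6 has {1,5,6}; column 4 has {1,2,3,5,6} → 4.
Cell (r6,c5): row 6 has {1,4,5,6}; column 5 has {1,2,6} → 3.
Cell (r6,c6): row 6 has {1,3,4,5,6}; column 6 has {1,3,4,5,6} → 2.
Cell (r2,c1): row 2 has {2,5,6}; column 1 has {2,3,4,5,6} → 1.
Cell (r2,c3): row 2 has {1,2,5,6}; column 3 has {1,2,4,5,6} → 3.
Cell (r2,c5): row 2 has {1,2,3,5,6}; column 5 has {1,2,3,6} → 4.
Cell (r3,c5): row 3 has {1,2,3,4,6}; column 5 has {1,2,3,4,6} → 5.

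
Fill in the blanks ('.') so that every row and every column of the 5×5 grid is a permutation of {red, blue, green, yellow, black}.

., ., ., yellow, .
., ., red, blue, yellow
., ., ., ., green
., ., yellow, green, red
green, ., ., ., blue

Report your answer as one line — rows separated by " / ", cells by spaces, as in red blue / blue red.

(r1,c5) = black
(r2,c1) = black
(r2,c2) = green
(r4,c1) = blue
(r4,c2) = black
(r5,c3) = black
(r5,c4) = red
(r1,c1) = red
(r1,c2) = blue
(r1,c3) = green
(r3,c1) = yellow
(r3,c2) = red
(r3,c3) = blue
(r3,c4) = black
(r5,c2) = yellow

red blue green yellow black / black green red blue yellow / yellow red blue black green / blue black yellow green red / green yellow black red blue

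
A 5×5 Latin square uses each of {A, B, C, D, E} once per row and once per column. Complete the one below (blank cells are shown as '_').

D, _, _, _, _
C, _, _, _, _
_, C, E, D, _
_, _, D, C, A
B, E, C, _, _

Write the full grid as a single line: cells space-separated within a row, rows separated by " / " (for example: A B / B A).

D A B E C / C D A B E / A C E D B / E B D C A / B E C A D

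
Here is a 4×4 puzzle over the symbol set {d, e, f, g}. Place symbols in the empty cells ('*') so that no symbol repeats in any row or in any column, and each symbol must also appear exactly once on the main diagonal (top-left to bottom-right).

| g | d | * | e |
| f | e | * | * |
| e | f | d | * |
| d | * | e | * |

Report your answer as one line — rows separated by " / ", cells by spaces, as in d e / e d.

g d f e / f e g d / e f d g / d g e f

(r1,c3): row 1 has {d,e,g}; column 3 has {d,e}, so it must be f.
(r2,c3): row 2 has {e,f}; column 3 has {d,e,f}, so it must be g.
(r2,c4): row 2 has {e,f,g}; column 4 has {e}, so it must be d.
(r3,c4): row 3 has {d,e,f}; column 4 has {d,e}, so it must be g.
(r4,c2): row 4 has {d,e}; column 2 has {d,e,f}, so it must be g.
(r4,c4): row 4 has {d,e,g}; column 4 has {d,e,g}; the diagonal has {d,e,g}, so it must be f.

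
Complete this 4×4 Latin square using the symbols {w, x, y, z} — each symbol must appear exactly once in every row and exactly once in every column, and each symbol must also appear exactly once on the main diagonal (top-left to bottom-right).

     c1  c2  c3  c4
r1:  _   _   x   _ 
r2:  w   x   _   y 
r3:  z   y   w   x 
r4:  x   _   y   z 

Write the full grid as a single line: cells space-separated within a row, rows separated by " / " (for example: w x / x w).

row 1 has {x}; column 1 has {w,x,z}; the diagonal has {w,x,z} — only y is left for (r1,c1).
row 1 has {x,y}; column 4 has {x,y,z} — only w is left for (r1,c4).
row 2 has {w,x,y}; column 3 has {w,x,y} — only z is left for (r2,c3).
row 4 has {x,y,z}; column 2 has {x,y} — only w is left for (r4,c2).
row 1 has {w,x,y}; column 2 has {w,x,y} — only z is left for (r1,c2).

y z x w / w x z y / z y w x / x w y z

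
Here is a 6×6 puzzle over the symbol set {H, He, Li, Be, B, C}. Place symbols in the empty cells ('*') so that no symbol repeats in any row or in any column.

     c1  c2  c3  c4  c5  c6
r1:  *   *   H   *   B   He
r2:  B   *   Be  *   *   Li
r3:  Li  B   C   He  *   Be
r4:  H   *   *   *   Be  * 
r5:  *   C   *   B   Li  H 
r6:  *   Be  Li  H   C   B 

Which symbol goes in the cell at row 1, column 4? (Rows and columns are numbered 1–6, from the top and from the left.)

Be

Cell (r1,c2): row 1 has {H,He,B}; column 2 has {Be,B,C} → Li.
Cell (r2,c4): row 2 has {Li,Be,B}; column 4 has {H,He,B} → C.
Cell (r3,c5): row 3 has {He,Li,Be,B,C}; column 5 has {Li,Be,B,C} → H.
Cell (r4,c2): row 4 has {H,Be}; column 2 has {Li,Be,B,C} → He.
Cell (r4,c3): row 4 has {H,He,Be}; column 3 has {H,Li,Be,C} → B.
Cell (r4,c4): row 4 has {H,He,Be,B}; column 4 has {H,He,B,C} → Li.
Cell (r4,c6): row 4 has {H,He,Li,Be,B}; column 6 has {H,He,Li,Be,B} → C.
Cell (r5,c3): row 5 has {H,Li,B,C}; column 3 has {H,Li,Be,B,C} → He.
Cell (r6,c1): row 6 has {H,Li,Be,B,C}; column 1 has {H,Li,B} → He.
Cell (r1,c4): row 1 has {H,He,Li,B}; column 4 has {H,He,Li,B,C} → Be.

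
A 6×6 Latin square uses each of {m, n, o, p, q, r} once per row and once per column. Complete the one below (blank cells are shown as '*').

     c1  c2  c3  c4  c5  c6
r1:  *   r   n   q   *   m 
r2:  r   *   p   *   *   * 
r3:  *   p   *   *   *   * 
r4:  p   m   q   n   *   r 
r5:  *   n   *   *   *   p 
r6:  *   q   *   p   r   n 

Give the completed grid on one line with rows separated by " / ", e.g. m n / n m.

o r n q p m / r o p m n q / n p m r q o / p m q n o r / q n r o m p / m q o p r n

(r1,c1) = o
(r1,c5) = p
(r2,c2) = o
(r2,c4) = m
(r2,c6) = q
(r3,c6) = o
(r4,c5) = o
(r6,c1) = m
(r6,c3) = o
(r2,c5) = n
(r3,c4) = r
(r5,c1) = q
(r5,c4) = o
(r5,c5) = m
(r3,c1) = n
(r3,c3) = m
(r3,c5) = q
(r5,c3) = r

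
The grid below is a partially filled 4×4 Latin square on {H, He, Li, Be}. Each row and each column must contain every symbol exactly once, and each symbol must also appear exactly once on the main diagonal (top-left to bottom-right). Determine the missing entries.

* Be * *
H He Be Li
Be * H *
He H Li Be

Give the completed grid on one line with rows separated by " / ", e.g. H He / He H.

row 1 has {Be}; column 1 has {H,He,Be}; the diagonal has {H,He,Be} — only Li is left for (r1,c1).
row 1 has {Li,Be}; column 3 has {H,Li,Be} — only He is left for (r1,c3).
row 1 has {He,Li,Be}; column 4 has {Li,Be} — only H is left for (r1,c4).
row 3 has {H,Be}; column 2 has {H,He,Be} — only Li is left for (r3,c2).
row 3 has {H,Li,Be}; column 4 has {H,Li,Be} — only He is left for (r3,c4).

Li Be He H / H He Be Li / Be Li H He / He H Li Be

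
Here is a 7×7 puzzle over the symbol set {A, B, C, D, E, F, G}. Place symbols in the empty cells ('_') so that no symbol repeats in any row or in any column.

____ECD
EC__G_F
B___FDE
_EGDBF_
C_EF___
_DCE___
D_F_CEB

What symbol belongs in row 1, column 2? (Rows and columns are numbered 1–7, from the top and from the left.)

At row 3, column 3: row 3 has {B,D,E,F}; column 3 has {C,E,F,G}; that leaves A.
At row 4, column 1: row 4 has {B,D,E,F,G}; column 1 has {B,C,D,E}; that leaves A.
At row 4, column 7: row 4 has {A,B,D,E,F,G}; column 7 has {B,D,E,F}; that leaves C.
At row 6, column 5: row 6 has {C,D,E}; column 5 has {B,C,E,F,G}; that leaves A.
At row 6, column 7: row 6 has {A,C,D,E}; column 7 has {B,C,D,E,F}; that leaves G.
At row 1, column 3: row 1 has {C,D,E}; column 3 has {A,C,E,F,G}; that leaves B.
At row 2, column 3: row 2 has {C,E,F,G}; column 3 has {A,B,C,E,F,G}; that leaves D.
At row 3, column 2: row 3 has {A,B,D,E,F}; column 2 has {C,D,E}; that leaves G.
At row 3, column 4: row 3 has {A,B,D,E,F,G}; column 4 has {D,E,F}; that leaves C.
At row 5, column 5: row 5 has {C,E,F}; column 5 has {A,B,C,E,F,G}; that leaves D.
At row 5, column 7: row 5 has {C,D,E,F}; column 7 has {B,C,D,E,F,G}; that leaves A.
At row 6, column 1: row 6 has {A,C,D,E,G}; column 1 has {A,B,C,D,E}; that leaves F.
At row 6, column 6: row 6 has {A,C,D,E,F,G}; column 6 has {C,D,E,F}; that leaves B.
At row 7, column 2: row 7 has {B,C,D,E,F}; column 2 has {C,D,E,G}; that leaves A.
At row 7, column 4: row 7 has {A,B,C,D,E,F}; column 4 has {C,D,E,F}; that leaves G.
At row 1, column 1: row 1 has {B,C,D,E}; column 1 has {A,B,C,D,E,F}; that leaves G.
At row 1, column 2: row 1 has {B,C,D,E,G}; column 2 has {A,C,D,E,G}; that leaves F.

F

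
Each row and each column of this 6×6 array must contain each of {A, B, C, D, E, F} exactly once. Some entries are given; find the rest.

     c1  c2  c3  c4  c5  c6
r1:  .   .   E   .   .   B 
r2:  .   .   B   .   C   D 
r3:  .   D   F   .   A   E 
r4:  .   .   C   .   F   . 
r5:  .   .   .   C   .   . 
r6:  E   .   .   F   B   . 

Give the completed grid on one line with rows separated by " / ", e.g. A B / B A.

row 1 has {B,E}; column 5 has {A,B,C,F} — only D is left for (r1,c5).
row 3 has {A,D,E,F}; column 4 has {C,F} — only B is left for (r3,c4).
row 4 has {C,F}; column 6 has {B,D,E} — only A is left for (r4,c6).
row 5 has {C}; column 5 has {A,B,C,D,F} — only E is left for (r5,c5).
row 5 has {C,E}; column 6 has {A,B,D,E} — only F is left for (r5,c6).
row 6 has {B,E,F}; column 6 has {A,B,D,E,F} — only C is left for (r6,c6).
row 1 has {B,D,E}; column 4 has {B,C,F} — only A is left for (r1,c4).
row 2 has {B,C,D}; column 4 has {A,B,C,F} — only E is left for (r2,c4).
row 3 has {A,B,D,E,F}; column 1 has {E} — only C is left for (r3,c1).
row 4 has {A,C,F}; column 4 has {A,B,C,E,F} — only D is left for (r4,c4).
row 6 has {B,C,E,F}; column 2 has {D} — only A is left for (r6,c2).
row 6 has {A,B,C,E,F}; column 3 has {B,C,E,F} — only D is left for (r6,c3).
row 1 has {A,B,D,E}; column 1 has {C,E} — only F is left for (r1,c1).
row 1 has {A,B,D,E,F}; column 2 has {A,D} — only C is left for (r1,c2).
row 2 has {B,C,D,E}; column 1 has {C,E,F} — only A is left for (r2,c1).
row 2 has {A,B,C,D,E}; column 2 has {A,C,D} — only F is left for (r2,c2).
row 4 has {A,C,D,F}; column 1 has {A,C,E,F} — only B is left for (r4,c1).
row 4 has {A,B,C,D,F}; column 2 has {A,C,D,F} — only E is left for (r4,c2).
row 5 has {C,E,F}; column 1 has {A,B,C,E,F} — only D is left for (r5,c1).
row 5 has {C,D,E,F}; column 2 has {A,C,D,E,F} — only B is left for (r5,c2).
row 5 has {B,C,D,E,F}; column 3 has {B,C,D,E,F} — only A is left for (r5,c3).

F C E A D B / A F B E C D / C D F B A E / B E C D F A / D B A C E F / E A D F B C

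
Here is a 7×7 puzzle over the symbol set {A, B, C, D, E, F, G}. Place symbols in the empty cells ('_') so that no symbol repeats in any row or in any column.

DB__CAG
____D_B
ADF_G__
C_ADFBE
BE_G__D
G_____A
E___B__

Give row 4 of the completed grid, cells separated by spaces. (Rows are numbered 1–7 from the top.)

row 1 has {A,B,C,D,G}; column 3 has {A,F} — only E is left for (r1,c3).
row 1 has {A,B,C,D,E,G}; column 4 has {D,G} — only F is left for (r1,c4).
row 2 has {B,D}; column 1 has {A,B,C,D,E,G} — only F is left for (r2,c1).
row 3 has {A,D,F,G}; column 7 has {A,B,D,E,G} — only C is left for (r3,c7).
row 4 has {A,B,C,D,E,F}; column 2 has {B,D,E} — only G is left for (r4,c2).

C G A D F B E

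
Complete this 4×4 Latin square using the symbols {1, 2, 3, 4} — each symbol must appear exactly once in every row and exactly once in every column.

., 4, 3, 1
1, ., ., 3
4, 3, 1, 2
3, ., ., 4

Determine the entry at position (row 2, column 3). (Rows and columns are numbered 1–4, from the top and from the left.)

(r1,c1) = 2
(r2,c2) = 2
(r2,c3) = 4

4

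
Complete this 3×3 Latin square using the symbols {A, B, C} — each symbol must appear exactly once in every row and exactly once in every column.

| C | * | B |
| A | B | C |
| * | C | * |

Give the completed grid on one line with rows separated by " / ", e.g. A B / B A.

At row 1, column 2: row 1 has {B,C}; column 2 has {B,C}; that leaves A.
At row 3, column 1: row 3 has {C}; column 1 has {A,C}; that leaves B.
At row 3, column 3: row 3 has {B,C}; column 3 has {B,C}; that leaves A.

C A B / A B C / B C A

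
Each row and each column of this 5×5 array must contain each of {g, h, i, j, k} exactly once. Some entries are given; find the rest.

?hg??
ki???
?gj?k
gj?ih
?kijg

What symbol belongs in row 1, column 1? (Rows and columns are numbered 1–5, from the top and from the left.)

j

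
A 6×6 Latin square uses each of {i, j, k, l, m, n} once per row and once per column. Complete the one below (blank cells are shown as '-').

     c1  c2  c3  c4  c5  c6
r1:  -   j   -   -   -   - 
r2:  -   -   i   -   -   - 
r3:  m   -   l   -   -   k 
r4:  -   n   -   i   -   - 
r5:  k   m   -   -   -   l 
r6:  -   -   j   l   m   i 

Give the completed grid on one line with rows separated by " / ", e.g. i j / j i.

At row 3, column 2: row 3 has {k,l,m}; column 2 has {j,m,n}; that leaves i.
At row 5, column 3: row 5 has {k,l,m}; column 3 has {i,j,l}; that leaves n.
At row 5, column 4: row 5 has {k,l,m,n}; column 4 has {i,l}; that leaves j.
At row 5, column 5: row 5 has {j,k,l,m,n}; column 5 has {m}; that leaves i.
At row 6, column 1: row 6 has {i,j,l,m}; column 1 has {k,m}; that leaves n.
At row 6, column 2: row 6 has {i,j,l,m,n}; column 2 has {i,j,m,n}; that leaves k.
At row 2, column 2: row 2 has {i}; column 2 has {i,j,k,m,n}; that leaves l.
At row 3, column 4: row 3 has {i,k,l,m}; column 4 has {i,j,l}; that leaves n.
At row 3, column 5: row 3 has {i,k,l,m,n}; column 5 has {i,m}; that leaves j.
At row 2, column 1: row 2 has {i,l}; column 1 has {k,m,n}; that leaves j.
At row 4, column 1: row 4 has {i,n}; column 1 has {j,k,m,n}; that leaves l.
At row 4, column 5: row 4 has {i,l,n}; column 5 has {i,j,m}; that leaves k.
At row 1, column 1: row 1 has {j}; column 1 has {j,k,l,m,n}; that leaves i.
At row 2, column 5: row 2 has {i,j,l}; column 5 has {i,j,k,m}; that leaves n.
At row 2, column 6: row 2 has {i,j,l,n}; column 6 has {i,k,l}; that leaves m.
At row 4, column 3: row 4 has {i,k,l,n}; column 3 has {i,j,l,n}; that leaves m.
At row 4, column 6: row 4 has {i,k,l,m,n}; column 6 has {i,k,l,m}; that leaves j.
At row 1, column 3: row 1 has {i,j}; column 3 has {i,j,l,m,n}; that leaves k.
At row 1, column 4: row 1 has {i,j,k}; column 4 has {i,j,l,n}; that leaves m.
At row 1, column 5: row 1 has {i,j,k,m}; column 5 has {i,j,k,m,n}; that leaves l.
At row 1, column 6: row 1 has {i,j,k,l,m}; column 6 has {i,j,k,l,m}; that leaves n.
At row 2, column 4: row 2 has {i,j,l,m,n}; column 4 has {i,j,l,m,n}; that leaves k.

i j k m l n / j l i k n m / m i l n j k / l n m i k j / k m n j i l / n k j l m i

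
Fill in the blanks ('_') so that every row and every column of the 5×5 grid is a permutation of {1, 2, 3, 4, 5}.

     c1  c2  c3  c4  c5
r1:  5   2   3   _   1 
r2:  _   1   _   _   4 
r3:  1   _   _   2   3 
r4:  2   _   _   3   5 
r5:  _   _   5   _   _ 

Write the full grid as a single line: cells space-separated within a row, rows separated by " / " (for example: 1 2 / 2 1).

5 2 3 4 1 / 3 1 2 5 4 / 1 5 4 2 3 / 2 4 1 3 5 / 4 3 5 1 2

Cell (r1,c4): row 1 has {1,2,3,5}; column 4 has {2,3} → 4.
Cell (r2,c1): row 2 has {1,4}; column 1 has {1,2,5} → 3.
Cell (r2,c3): row 2 has {1,3,4}; column 3 has {3,5} → 2.
Cell (r2,c4): row 2 has {1,2,3,4}; column 4 has {2,3,4} → 5.
Cell (r3,c3): row 3 has {1,2,3}; column 3 has {2,3,5} → 4.
Cell (r4,c2): row 4 has {2,3,5}; column 2 has {1,2} → 4.
Cell (r4,c3): row 4 has {2,3,4,5}; column 3 has {2,3,4,5} → 1.
Cell (r5,c1): row 5 has {5}; column 1 has {1,2,3,5} → 4.
Cell (r5,c2): row 5 has {4,5}; column 2 has {1,2,4} → 3.
Cell (r5,c4): row 5 has {3,4,5}; column 4 has {2,3,4,5} → 1.
Cell (r5,c5): row 5 has {1,3,4,5}; column 5 has {1,3,4,5} → 2.
Cell (r3,c2): row 3 has {1,2,3,4}; column 2 has {1,2,3,4} → 5.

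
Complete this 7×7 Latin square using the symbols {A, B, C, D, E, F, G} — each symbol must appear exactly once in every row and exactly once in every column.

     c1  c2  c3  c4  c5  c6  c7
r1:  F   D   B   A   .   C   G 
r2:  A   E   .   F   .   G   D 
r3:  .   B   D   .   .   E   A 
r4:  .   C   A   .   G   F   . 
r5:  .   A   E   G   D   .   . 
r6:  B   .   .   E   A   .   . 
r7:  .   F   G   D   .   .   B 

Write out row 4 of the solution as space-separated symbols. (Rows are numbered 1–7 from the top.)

D C A B G F E

Cell (r1,c5): row 1 has {A,B,C,D,F,G}; column 5 has {A,D,G} → E.
Cell (r2,c3): row 2 has {A,D,E,F,G}; column 3 has {A,B,D,E,G} → C.
Cell (r2,c5): row 2 has {A,C,D,E,F,G}; column 5 has {A,D,E,G} → B.
Cell (r3,c4): row 3 has {A,B,D,E}; column 4 has {A,D,E,F,G} → C.
Cell (r3,c5): row 3 has {A,B,C,D,E}; column 5 has {A,B,D,E,G} → F.
Cell (r4,c4): row 4 has {A,C,F,G}; column 4 has {A,C,D,E,F,G} → B.
Cell (r4,c7): row 4 has {A,B,C,F,G}; column 7 has {A,B,D,G} → E.
Cell (r5,c1): row 5 has {A,D,E,G}; column 1 has {A,B,F} → C.
Cell (r5,c6): row 5 has {A,C,D,E,G}; column 6 has {C,E,F,G} → B.
Cell (r5,c7): row 5 has {A,B,C,D,E,G}; column 7 has {A,B,D,E,G} → F.
Cell (r6,c2): row 6 has {A,B,E}; column 2 has {A,B,C,D,E,F} → G.
Cell (r6,c3): row 6 has {A,B,E,G}; column 3 has {A,B,C,D,E,G} → F.
Cell (r6,c6): row 6 has {A,B,E,F,G}; column 6 has {B,C,E,F,G} → D.
Cell (r6,c7): row 6 has {A,B,D,E,F,G}; column 7 has {A,B,D,E,F,G} → C.
Cell (r7,c1): row 7 has {B,D,F,G}; column 1 has {A,B,C,F} → E.
Cell (r7,c5): row 7 has {B,D,E,F,G}; column 5 has {A,B,D,E,F,G} → C.
Cell (r7,c6): row 7 has {B,C,D,E,F,G}; column 6 has {B,C,D,E,F,G} → A.
Cell (r3,c1): row 3 has {A,B,C,D,E,F}; column 1 has {A,B,C,E,F} → G.
Cell (r4,c1): row 4 has {A,B,C,E,F,G}; column 1 has {A,B,C,E,F,G} → D.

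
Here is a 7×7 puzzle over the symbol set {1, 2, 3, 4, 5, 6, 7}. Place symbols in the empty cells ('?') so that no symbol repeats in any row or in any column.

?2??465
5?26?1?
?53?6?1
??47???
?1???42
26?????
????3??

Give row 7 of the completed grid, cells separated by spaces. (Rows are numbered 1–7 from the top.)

(r2,c5): row 2 has {1,2,5,6}; column 5 has {3,4,6}, so it must be 7.
(r4,c2): row 4 has {4,7}; column 2 has {1,2,5,6}, so it must be 3.
(r4,c7): row 4 has {3,4,7}; column 7 has {1,2,5}, so it must be 6.
(r5,c5): row 5 has {1,2,4}; column 5 has {3,4,6,7}, so it must be 5.
(r6,c5): row 6 has {2,6}; column 5 has {3,4,5,6,7}, so it must be 1.
(r2,c2): row 2 has {1,2,5,6,7}; column 2 has {1,2,3,5,6}, so it must be 4.
(r2,c7): row 2 has {1,2,4,5,6,7}; column 7 has {1,2,5,6}, so it must be 3.
(r4,c1): row 4 has {3,4,6,7}; column 1 has {2,5}, so it must be 1.
(r4,c5): row 4 has {1,3,4,6,7}; column 5 has {1,3,4,5,6,7}, so it must be 2.
(r4,c6): row 4 has {1,2,3,4,6,7}; column 6 has {1,4,6}, so it must be 5.
(r5,c4): row 5 has {1,2,4,5}; column 4 has {6,7}, so it must be 3.
(r7,c2): row 7 has {3}; column 2 has {1,2,3,4,5,6}, so it must be 7.
(r7,c6): row 7 has {3,7}; column 6 has {1,4,5,6}, so it must be 2.
(r7,c7): row 7 has {2,3,7}; column 7 has {1,2,3,5,6}, so it must be 4.
(r1,c4): row 1 has {2,4,5,6}; column 4 has {3,6,7}, so it must be 1.
(r3,c6): row 3 has {1,3,5,6}; column 6 has {1,2,4,5,6}, so it must be 7.
(r6,c6): row 6 has {1,2,6}; column 6 has {1,2,4,5,6,7}, so it must be 3.
(r6,c7): row 6 has {1,2,3,6}; column 7 has {1,2,3,4,5,6}, so it must be 7.
(r7,c1): row 7 has {2,3,4,7}; column 1 has {1,2,5}, so it must be 6.
(r7,c4): row 7 has {2,3,4,6,7}; column 4 has {1,3,6,7}, so it must be 5.
(r1,c3): row 1 has {1,2,4,5,6}; column 3 has {2,3,4}, so it must be 7.
(r3,c1): row 3 has {1,3,5,6,7}; column 1 has {1,2,5,6}, so it must be 4.
(r3,c4): row 3 has {1,3,4,5,6,7}; column 4 has {1,3,5,6,7}, so it must be 2.
(r5,c1): row 5 has {1,2,3,4,5}; column 1 has {1,2,4,5,6}, so it must be 7.
(r5,c3): row 5 has {1,2,3,4,5,7}; column 3 has {2,3,4,7}, so it must be 6.
(r6,c3): row 6 has {1,2,3,6,7}; column 3 has {2,3,4,6,7}, so it must be 5.
(r6,c4): row 6 has {1,2,3,5,6,7}; column 4 has {1,2,3,5,6,7}, so it must be 4.
(r7,c3): row 7 has {2,3,4,5,6,7}; column 3 has {2,3,4,5,6,7}, so it must be 1.

6 7 1 5 3 2 4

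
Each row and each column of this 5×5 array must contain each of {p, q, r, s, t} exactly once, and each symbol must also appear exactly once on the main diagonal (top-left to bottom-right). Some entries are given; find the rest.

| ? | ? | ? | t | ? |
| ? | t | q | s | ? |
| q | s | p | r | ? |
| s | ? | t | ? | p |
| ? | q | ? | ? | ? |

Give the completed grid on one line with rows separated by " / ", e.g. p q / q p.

r p s t q / p t q s r / q s p r t / s r t q p / t q r p s

(r1,c1): row 1 has {t}; column 1 has {q,s}; the diagonal has {p,t}, so it must be r.
(r1,c2): row 1 has {r,t}; column 2 has {q,s,t}, so it must be p.
(r1,c3): row 1 has {p,r,t}; column 3 has {p,q,t}, so it must be s.
(r1,c5): row 1 has {p,r,s,t}; column 5 has {p}, so it must be q.
(r2,c1): row 2 has {q,s,t}; column 1 has {q,r,s}, so it must be p.
(r2,c5): row 2 has {p,q,s,t}; column 5 has {p,q}, so it must be r.
(r3,c5): row 3 has {p,q,r,s}; column 5 has {p,q,r}, so it must be t.
(r4,c2): row 4 has {p,s,t}; column 2 has {p,q,s,t}, so it must be r.
(r4,c4): row 4 has {p,r,s,t}; column 4 has {r,s,t}; the diagonal has {p,r,t}, so it must be q.
(r5,c1): row 5 has {q}; column 1 has {p,q,r,s}, so it must be t.
(r5,c3): row 5 has {q,t}; column 3 has {p,q,s,t}, so it must be r.
(r5,c4): row 5 has {q,r,t}; column 4 has {q,r,s,t}, so it must be p.
(r5,c5): row 5 has {p,q,r,t}; column 5 has {p,q,r,t}; the diagonal has {p,q,r,t}, so it must be s.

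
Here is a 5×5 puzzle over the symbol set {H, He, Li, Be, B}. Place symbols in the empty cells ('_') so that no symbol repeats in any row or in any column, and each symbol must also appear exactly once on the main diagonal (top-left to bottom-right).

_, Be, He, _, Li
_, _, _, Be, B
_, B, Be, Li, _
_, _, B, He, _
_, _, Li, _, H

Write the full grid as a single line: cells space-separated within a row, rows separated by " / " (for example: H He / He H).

B Be He H Li / He Li H Be B / H B Be Li He / Li H B He Be / Be He Li B H

At row 1, column 1: row 1 has {He,Li,Be}; column 1 is empty so far; the diagonal has {H,He,Be}; that leaves B.
At row 1, column 4: row 1 has {He,Li,Be,B}; column 4 has {He,Li,Be}; that leaves H.
At row 2, column 2: row 2 has {Be,B}; column 2 has {Be,B}; the diagonal has {H,He,Be,B}; that leaves Li.
At row 2, column 3: row 2 has {Li,Be,B}; column 3 has {He,Li,Be,B}; that leaves H.
At row 3, column 5: row 3 has {Li,Be,B}; column 5 has {H,Li,B}; that leaves He.
At row 4, column 2: row 4 has {He,B}; column 2 has {Li,Be,B}; that leaves H.
At row 4, column 5: row 4 has {H,He,B}; column 5 has {H,He,Li,B}; that leaves Be.
At row 5, column 2: row 5 has {H,Li}; column 2 has {H,Li,Be,B}; that leaves He.
At row 5, column 4: row 5 has {H,He,Li}; column 4 has {H,He,Li,Be}; that leaves B.
At row 2, column 1: row 2 has {H,Li,Be,B}; column 1 has {B}; that leaves He.
At row 3, column 1: row 3 has {He,Li,Be,B}; column 1 has {He,B}; that leaves H.
At row 4, column 1: row 4 has {H,He,Be,B}; column 1 has {H,He,B}; that leaves Li.
At row 5, column 1: row 5 has {H,He,Li,B}; column 1 has {H,He,Li,B}; that leaves Be.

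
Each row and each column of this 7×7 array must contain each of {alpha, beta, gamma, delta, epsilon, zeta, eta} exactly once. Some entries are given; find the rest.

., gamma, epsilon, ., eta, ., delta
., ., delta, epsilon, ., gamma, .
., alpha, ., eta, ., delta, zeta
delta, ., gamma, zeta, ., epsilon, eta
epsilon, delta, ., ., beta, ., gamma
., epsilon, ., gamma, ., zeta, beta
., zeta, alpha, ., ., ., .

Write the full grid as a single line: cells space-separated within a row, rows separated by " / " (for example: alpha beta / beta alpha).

zeta gamma epsilon beta eta alpha delta / beta eta delta epsilon zeta gamma alpha / gamma alpha beta eta epsilon delta zeta / delta beta gamma zeta alpha epsilon eta / epsilon delta zeta alpha beta eta gamma / alpha epsilon eta gamma delta zeta beta / eta zeta alpha delta gamma beta epsilon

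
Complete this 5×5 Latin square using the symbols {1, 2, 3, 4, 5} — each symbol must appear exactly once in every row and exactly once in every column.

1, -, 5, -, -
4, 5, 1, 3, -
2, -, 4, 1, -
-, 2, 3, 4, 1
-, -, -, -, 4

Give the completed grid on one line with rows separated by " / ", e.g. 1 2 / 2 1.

1 4 5 2 3 / 4 5 1 3 2 / 2 3 4 1 5 / 5 2 3 4 1 / 3 1 2 5 4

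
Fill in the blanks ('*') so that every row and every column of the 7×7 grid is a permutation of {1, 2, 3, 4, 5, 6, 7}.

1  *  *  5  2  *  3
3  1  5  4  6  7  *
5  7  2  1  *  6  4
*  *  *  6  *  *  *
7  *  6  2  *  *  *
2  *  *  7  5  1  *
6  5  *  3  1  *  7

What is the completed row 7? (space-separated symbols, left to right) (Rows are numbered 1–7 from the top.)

(r1,c6) = 4
(r2,c7) = 2
(r3,c5) = 3
(r4,c1) = 4
(r4,c5) = 7
(r5,c5) = 4
(r6,c7) = 6
(r7,c3) = 4
(r7,c6) = 2

6 5 4 3 1 2 7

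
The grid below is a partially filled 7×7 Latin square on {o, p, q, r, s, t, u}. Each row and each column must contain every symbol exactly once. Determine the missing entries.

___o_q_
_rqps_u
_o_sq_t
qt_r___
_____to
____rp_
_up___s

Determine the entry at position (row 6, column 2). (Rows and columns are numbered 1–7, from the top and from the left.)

s

(r2,c6) = o
(r4,c7) = p
(r6,c7) = q
(r7,c6) = r
(r1,c7) = r
(r2,c1) = t
(r3,c6) = u
(r4,c6) = s
(r6,c2) = s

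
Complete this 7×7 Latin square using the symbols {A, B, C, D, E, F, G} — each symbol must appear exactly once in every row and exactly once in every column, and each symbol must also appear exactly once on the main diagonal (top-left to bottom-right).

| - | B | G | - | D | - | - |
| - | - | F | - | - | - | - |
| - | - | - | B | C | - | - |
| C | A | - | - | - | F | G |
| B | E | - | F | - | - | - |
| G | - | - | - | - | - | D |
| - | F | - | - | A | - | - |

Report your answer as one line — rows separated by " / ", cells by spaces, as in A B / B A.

F B G C D A E / A D F G E C B / D G A B C E F / C A D E B F G / B E C F G D A / G C E A F B D / E F B D A G C

(r5,c5) = G
(r6,c2) = C
(r2,c2) = D
(r3,c2) = G
(r4,c4) = E
(r4,c5) = B
(r6,c4) = A
(r6,c6) = B
(r7,c7) = C
(r1,c4) = C
(r2,c4) = G
(r2,c5) = E
(r3,c3) = A
(r4,c3) = D
(r5,c3) = C
(r5,c7) = A
(r6,c3) = E
(r6,c5) = F
(r7,c3) = B
(r7,c4) = D
(r1,c1) = F
(r1,c7) = E
(r2,c1) = A
(r2,c6) = C
(r2,c7) = B
(r3,c7) = F
(r5,c6) = D
(r7,c1) = E
(r7,c6) = G
(r1,c6) = A
(r3,c1) = D
(r3,c6) = E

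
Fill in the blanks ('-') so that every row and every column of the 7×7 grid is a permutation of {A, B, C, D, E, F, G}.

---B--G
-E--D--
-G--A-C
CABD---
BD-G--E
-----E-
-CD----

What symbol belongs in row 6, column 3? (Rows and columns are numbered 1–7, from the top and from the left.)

F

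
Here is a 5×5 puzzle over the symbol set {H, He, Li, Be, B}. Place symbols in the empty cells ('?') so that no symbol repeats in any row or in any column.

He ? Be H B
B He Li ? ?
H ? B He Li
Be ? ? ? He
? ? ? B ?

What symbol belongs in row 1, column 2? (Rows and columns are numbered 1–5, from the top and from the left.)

Li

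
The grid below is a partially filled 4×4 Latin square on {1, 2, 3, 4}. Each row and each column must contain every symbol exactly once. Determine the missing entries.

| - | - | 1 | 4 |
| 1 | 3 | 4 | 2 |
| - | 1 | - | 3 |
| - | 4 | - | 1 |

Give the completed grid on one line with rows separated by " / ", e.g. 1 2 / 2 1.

3 2 1 4 / 1 3 4 2 / 4 1 2 3 / 2 4 3 1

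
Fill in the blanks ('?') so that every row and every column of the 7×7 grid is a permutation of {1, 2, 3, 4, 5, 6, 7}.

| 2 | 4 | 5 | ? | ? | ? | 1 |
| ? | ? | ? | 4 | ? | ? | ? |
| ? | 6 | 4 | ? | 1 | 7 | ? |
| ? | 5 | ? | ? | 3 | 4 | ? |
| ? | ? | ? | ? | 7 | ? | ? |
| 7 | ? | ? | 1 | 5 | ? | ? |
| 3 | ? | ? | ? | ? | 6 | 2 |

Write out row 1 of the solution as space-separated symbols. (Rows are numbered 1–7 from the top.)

(r1,c5): row 1 has {1,2,4,5}; column 5 has {1,3,5,7}, so it must be 6.
(r1,c6): row 1 has {1,2,4,5,6}; column 6 has {4,6,7}, so it must be 3.
(r2,c5): row 2 has {4}; column 5 has {1,3,5,6,7}, so it must be 2.
(r3,c1): row 3 has {1,4,6,7}; column 1 has {2,3,7}, so it must be 5.
(r3,c7): row 3 has {1,4,5,6,7}; column 7 has {1,2}, so it must be 3.
(r6,c6): row 6 has {1,5,7}; column 6 has {3,4,6,7}, so it must be 2.
(r7,c5): row 7 has {2,3,6}; column 5 has {1,2,3,5,6,7}, so it must be 4.
(r1,c4): row 1 has {1,2,3,4,5,6}; column 4 has {1,4}, so it must be 7.

2 4 5 7 6 3 1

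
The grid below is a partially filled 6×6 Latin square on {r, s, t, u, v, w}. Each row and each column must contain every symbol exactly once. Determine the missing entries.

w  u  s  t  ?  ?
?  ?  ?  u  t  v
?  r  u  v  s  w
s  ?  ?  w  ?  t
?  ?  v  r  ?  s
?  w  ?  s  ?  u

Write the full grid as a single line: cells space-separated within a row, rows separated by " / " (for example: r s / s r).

w u s t v r / r s w u t v / t r u v s w / s v r w u t / u t v r w s / v w t s r u

Cell (r1,c6): row 1 has {s,t,u,w}; column 6 has {s,t,u,v,w} → r.
Cell (r2,c1): row 2 has {t,u,v}; column 1 has {s,w} → r.
Cell (r2,c2): row 2 has {r,t,u,v}; column 2 has {r,u,w} → s.
Cell (r2,c3): row 2 has {r,s,t,u,v}; column 3 has {s,u,v} → w.
Cell (r3,c1): row 3 has {r,s,u,v,w}; column 1 has {r,s,w} → t.
Cell (r4,c2): row 4 has {s,t,w}; column 2 has {r,s,u,w} → v.
Cell (r4,c3): row 4 has {s,t,v,w}; column 3 has {s,u,v,w} → r.
Cell (r4,c5): row 4 has {r,s,t,v,w}; column 5 has {s,t} → u.
Cell (r5,c1): row 5 has {r,s,v}; column 1 has {r,s,t,w} → u.
Cell (r5,c2): row 5 has {r,s,u,v}; column 2 has {r,s,u,v,w} → t.
Cell (r5,c5): row 5 has {r,s,t,u,v}; column 5 has {s,t,u} → w.
Cell (r6,c1): row 6 has {s,u,w}; column 1 has {r,s,t,u,w} → v.
Cell (r6,c3): row 6 has {s,u,v,w}; column 3 has {r,s,u,v,w} → t.
Cell (r6,c5): row 6 has {s,t,u,v,w}; column 5 has {s,t,u,w} → r.
Cell (r1,c5): row 1 has {r,s,t,u,w}; column 5 has {r,s,t,u,w} → v.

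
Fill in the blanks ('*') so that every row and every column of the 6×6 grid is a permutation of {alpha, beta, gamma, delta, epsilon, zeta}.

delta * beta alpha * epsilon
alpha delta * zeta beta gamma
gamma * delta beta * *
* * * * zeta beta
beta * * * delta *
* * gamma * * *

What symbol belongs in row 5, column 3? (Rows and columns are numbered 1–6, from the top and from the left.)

zeta

(r1,c5) = gamma
(r2,c3) = epsilon
(r4,c1) = epsilon
(r4,c3) = alpha
(r5,c3) = zeta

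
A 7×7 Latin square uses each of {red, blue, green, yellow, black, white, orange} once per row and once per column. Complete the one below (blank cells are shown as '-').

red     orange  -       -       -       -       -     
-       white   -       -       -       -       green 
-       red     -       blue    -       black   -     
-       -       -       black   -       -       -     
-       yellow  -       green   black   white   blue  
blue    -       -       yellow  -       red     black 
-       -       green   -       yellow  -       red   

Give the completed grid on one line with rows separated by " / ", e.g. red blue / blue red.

At row 1, column 4: row 1 has {red,orange}; column 4 has {blue,green,yellow,black}; that leaves white.
At row 1, column 7: row 1 has {red,white,orange}; column 7 has {red,blue,green,black}; that leaves yellow.
At row 5, column 1: row 5 has {blue,green,yellow,black,white}; column 1 has {red,blue}; that leaves orange.
At row 5, column 3: row 5 has {blue,green,yellow,black,white,orange}; column 3 has {green}; that leaves red.
At row 6, column 2: row 6 has {red,blue,yellow,black}; column 2 has {red,yellow,white,orange}; that leaves green.
At row 7, column 4: row 7 has {red,green,yellow}; column 4 has {blue,green,yellow,black,white}; that leaves orange.
At row 7, column 6: row 7 has {red,green,yellow,orange}; column 6 has {red,black,white}; that leaves blue.
At row 1, column 6: row 1 has {red,yellow,white,orange}; column 6 has {red,blue,black,white}; that leaves green.
At row 2, column 4: row 2 has {green,white}; column 4 has {blue,green,yellow,black,white,orange}; that leaves red.
At row 4, column 2: row 4 has {black}; column 2 has {red,green,yellow,white,orange}; that leaves blue.
At row 7, column 2: row 7 has {red,blue,green,yellow,orange}; column 2 has {red,blue,green,yellow,white,orange}; that leaves black.
At row 1, column 5: row 1 has {red,green,yellow,white,orange}; column 5 has {yellow,black}; that leaves blue.
At row 2, column 5: row 2 has {red,green,white}; column 5 has {blue,yellow,black}; that leaves orange.
At row 2, column 6: row 2 has {red,green,white,orange}; column 6 has {red,blue,green,black,white}; that leaves yellow.
At row 4, column 6: row 4 has {blue,black}; column 6 has {red,blue,green,yellow,black,white}; that leaves orange.
At row 4, column 7: row 4 has {blue,black,orange}; column 7 has {red,blue,green,yellow,black}; that leaves white.
At row 6, column 5: row 6 has {red,blue,green,yellow,black}; column 5 has {blue,yellow,black,orange}; that leaves white.
At row 7, column 1: row 7 has {red,blue,green,yellow,black,orange}; column 1 has {red,blue,orange}; that leaves white.
At row 1, column 3: row 1 has {red,blue,green,yellow,white,orange}; column 3 has {red,green}; that leaves black.
At row 2, column 1: row 2 has {red,green,yellow,white,orange}; column 1 has {red,blue,white,orange}; that leaves black.
At row 2, column 3: row 2 has {red,green,yellow,black,white,orange}; column 3 has {red,green,black}; that leaves blue.
At row 3, column 5: row 3 has {red,blue,black}; column 5 has {blue,yellow,black,white,orange}; that leaves green.
At row 3, column 7: row 3 has {red,blue,green,black}; column 7 has {red,blue,green,yellow,black,white}; that leaves orange.
At row 4, column 3: row 4 has {blue,black,white,orange}; column 3 has {red,blue,green,black}; that leaves yellow.
At row 4, column 5: row 4 has {blue,yellow,black,white,orange}; column 5 has {blue,green,yellow,black,white,orange}; that leaves red.
At row 6, column 3: row 6 has {red,blue,green,yellow,black,white}; column 3 has {red,blue,green,yellow,black}; that leaves orange.
At row 3, column 1: row 3 has {red,blue,green,black,orange}; column 1 has {red,blue,black,white,orange}; that leaves yellow.
At row 3, column 3: row 3 has {red,blue,green,yellow,black,orange}; column 3 has {red,blue,green,yellow,black,orange}; that leaves white.
At row 4, column 1: row 4 has {red,blue,yellow,black,white,orange}; column 1 has {red,blue,yellow,black,white,orange}; that leaves green.

red orange black white blue green yellow / black white blue red orange yellow green / yellow red white blue green black orange / green blue yellow black red orange white / orange yellow red green black white blue / blue green orange yellow white red black / white black green orange yellow blue red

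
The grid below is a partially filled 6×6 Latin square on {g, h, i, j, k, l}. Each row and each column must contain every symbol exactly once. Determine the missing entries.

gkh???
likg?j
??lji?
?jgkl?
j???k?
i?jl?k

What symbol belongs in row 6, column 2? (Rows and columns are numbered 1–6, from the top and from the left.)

h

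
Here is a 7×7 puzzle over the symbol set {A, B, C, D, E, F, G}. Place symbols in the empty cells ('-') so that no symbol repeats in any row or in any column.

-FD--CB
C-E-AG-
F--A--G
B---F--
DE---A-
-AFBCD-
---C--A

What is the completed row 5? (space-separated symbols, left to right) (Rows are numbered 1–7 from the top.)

D E G F B A C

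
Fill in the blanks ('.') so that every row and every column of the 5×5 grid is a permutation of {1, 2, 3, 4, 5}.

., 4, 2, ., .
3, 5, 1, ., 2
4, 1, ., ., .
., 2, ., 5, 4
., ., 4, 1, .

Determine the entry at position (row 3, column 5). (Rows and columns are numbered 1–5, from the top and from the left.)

3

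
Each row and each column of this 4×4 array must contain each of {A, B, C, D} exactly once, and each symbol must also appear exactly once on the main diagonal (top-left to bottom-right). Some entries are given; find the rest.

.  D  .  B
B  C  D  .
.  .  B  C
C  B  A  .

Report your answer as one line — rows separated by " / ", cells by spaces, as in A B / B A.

A D C B / B C D A / D A B C / C B A D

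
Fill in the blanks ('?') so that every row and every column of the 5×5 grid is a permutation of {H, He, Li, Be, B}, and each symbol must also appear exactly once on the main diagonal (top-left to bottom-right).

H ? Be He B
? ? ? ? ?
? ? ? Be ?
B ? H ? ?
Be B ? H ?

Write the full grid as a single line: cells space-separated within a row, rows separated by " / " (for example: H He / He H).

H Li Be He B / Li Be He B H / He H B Be Li / B He H Li Be / Be B Li H He

(r1,c2) = Li
(r4,c4) = Li
(r5,c5) = He
(r2,c2) = Be
(r2,c4) = B
(r3,c3) = B
(r4,c2) = He
(r4,c5) = Be
(r5,c3) = Li
(r2,c3) = He
(r3,c2) = H
(r3,c5) = Li
(r2,c1) = Li
(r2,c5) = H
(r3,c1) = He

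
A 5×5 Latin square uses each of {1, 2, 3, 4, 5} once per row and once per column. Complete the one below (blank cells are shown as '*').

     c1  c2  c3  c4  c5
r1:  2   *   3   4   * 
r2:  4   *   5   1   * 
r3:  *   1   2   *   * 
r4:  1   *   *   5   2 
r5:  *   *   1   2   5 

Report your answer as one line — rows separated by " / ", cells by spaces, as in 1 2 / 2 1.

2 5 3 4 1 / 4 2 5 1 3 / 5 1 2 3 4 / 1 3 4 5 2 / 3 4 1 2 5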